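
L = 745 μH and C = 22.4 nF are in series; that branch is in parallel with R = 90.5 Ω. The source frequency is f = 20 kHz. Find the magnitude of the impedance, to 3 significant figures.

85.5 Ω

ω = 2πf = 125700 rad/s
X_L = ωL = 93.6 Ω
X_C = 1/(ωC) = 355 Ω
Branch 1: Z₁ = R = 90.5 Ω
Branch 2 (series LC): Z₂ = j(X_L − X_C) = −j262 Ω
Parallel: Z = Z₁Z₂/(Z₁+Z₂), |Z| = 85.5 Ω, ∠Z = -19.1°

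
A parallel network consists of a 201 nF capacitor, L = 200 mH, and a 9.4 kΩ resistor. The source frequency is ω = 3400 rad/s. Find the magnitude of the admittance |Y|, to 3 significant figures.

X_L = ωL = 680 Ω
X_C = 1/(ωC) = 1460 Ω
Parallel: admittances add. Y = 1/R + 1/(jωL) + jωC
Y = (0.000106 − j0.000787) S
|Y| = 0.000794 S → |Z| = 1/|Y| = 1260 Ω, ∠Z = −∠Y = 82.3°

794 μS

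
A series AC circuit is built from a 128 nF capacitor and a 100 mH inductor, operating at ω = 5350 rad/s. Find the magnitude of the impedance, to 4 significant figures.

X_L = ωL = 535.0 Ω
X_C = 1/(ωC) = 1460 Ω
Net reactance X = X_L − X_C = -925.3 Ω
Z = − j925.3 Ω
|Z| = √(0² + 925.3²) = 925.3 Ω

925.3 Ω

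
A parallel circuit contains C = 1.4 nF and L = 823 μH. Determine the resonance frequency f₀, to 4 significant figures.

ω₀ = 1/√(LC) = 1/√(0.000823 × 1.4e-09) = 931600 rad/s
f₀ = ω₀/(2π) = 148.3 kHz

148.3 kHz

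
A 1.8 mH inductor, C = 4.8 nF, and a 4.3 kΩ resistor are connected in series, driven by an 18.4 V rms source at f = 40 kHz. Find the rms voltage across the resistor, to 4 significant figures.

ω = 2πf = 251300 rad/s
X_L = ωL = 452.4 Ω
X_C = 1/(ωC) = 828.9 Ω
Net reactance X = X_L − X_C = -376.5 Ω
Z = 4300 − j376.5 Ω
|Z| = √(4300² + 376.5²) = 4316 Ω
I = V/|Z| = 4.263 mA
V_R = I·|Z_R| = 0.004263 × 4300 = 18.33 V

18.33 V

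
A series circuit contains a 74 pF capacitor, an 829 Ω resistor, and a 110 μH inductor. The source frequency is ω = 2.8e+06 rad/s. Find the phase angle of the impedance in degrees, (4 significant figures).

-79.60°

X_L = ωL = 308.0 Ω
X_C = 1/(ωC) = 4826 Ω
Net reactance X = X_L − X_C = -4518 Ω
Z = 829.0 − j4518 Ω
|Z| = √(829.0² + 4518²) = 4594 Ω
∠Z = arctan(-4518/829.0) = -79.60°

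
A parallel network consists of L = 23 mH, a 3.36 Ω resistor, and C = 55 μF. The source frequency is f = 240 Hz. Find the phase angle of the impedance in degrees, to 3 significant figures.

-10.3°

ω = 2πf = 1508 rad/s
X_L = ωL = 34.7 Ω
X_C = 1/(ωC) = 12.1 Ω
Parallel: admittances add. Y = 1/R + 1/(jωL) + jωC
Y = (0.298 + j0.0541) S
|Y| = 0.302 S → |Z| = 1/|Y| = 3.31 Ω, ∠Z = −∠Y = -10.3°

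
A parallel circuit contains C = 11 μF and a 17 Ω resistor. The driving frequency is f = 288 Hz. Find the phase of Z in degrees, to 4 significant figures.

ω = 2πf = 1810 rad/s
X_C = 1/(ωC) = 50.24 Ω
Parallel: admittances add. Y = 1/R + jωC
Y = (0.05882 + j0.01991) S
|Y| = 0.06210 S → |Z| = 1/|Y| = 16.10 Ω, ∠Z = −∠Y = -18.70°

-18.70°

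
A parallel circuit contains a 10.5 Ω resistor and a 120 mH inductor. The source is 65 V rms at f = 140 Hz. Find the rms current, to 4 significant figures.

ω = 2πf = 879.6 rad/s
X_L = ωL = 105.6 Ω
Parallel: admittances add. Y = 1/R + 1/(jωL)
Y = (0.09524 − j0.009474) S
|Y| = 0.09571 S → |Z| = 1/|Y| = 10.45 Ω, ∠Z = −∠Y = 5.681°
I = V/|Z| = 65/10.45 = 6.221 A

6.221 A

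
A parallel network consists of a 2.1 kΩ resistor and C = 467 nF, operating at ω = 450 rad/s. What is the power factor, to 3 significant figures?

X_C = 1/(ωC) = 4760 Ω
Parallel: admittances add. Y = 1/R + jωC
Y = (0.000476 + j0.000210) S
|Y| = 0.000521 S → |Z| = 1/|Y| = 1920 Ω, ∠Z = −∠Y = -23.8°
cos φ = cos(-23.8°) = 0.915

0.915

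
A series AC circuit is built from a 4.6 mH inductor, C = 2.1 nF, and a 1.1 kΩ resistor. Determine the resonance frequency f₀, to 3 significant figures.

ω₀ = 1/√(LC) = 1/√(0.0046 × 2.1e-09) = 321700 rad/s
f₀ = ω₀/(2π) = 51.2 kHz

51.2 kHz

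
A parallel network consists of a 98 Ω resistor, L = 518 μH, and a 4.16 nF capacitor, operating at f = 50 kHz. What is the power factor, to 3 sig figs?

0.904

ω = 2πf = 314200 rad/s
X_L = ωL = 163 Ω
X_C = 1/(ωC) = 765 Ω
Parallel: admittances add. Y = 1/R + 1/(jωL) + jωC
Y = (0.0102 − j0.00484) S
|Y| = 0.0113 S → |Z| = 1/|Y| = 88.6 Ω, ∠Z = −∠Y = 25.4°
cos φ = cos(25.4°) = 0.904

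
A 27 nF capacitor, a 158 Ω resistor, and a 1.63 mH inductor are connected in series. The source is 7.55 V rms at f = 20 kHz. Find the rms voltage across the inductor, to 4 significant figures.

ω = 2πf = 125700 rad/s
X_L = ωL = 204.8 Ω
X_C = 1/(ωC) = 294.7 Ω
Net reactance X = X_L − X_C = -89.90 Ω
Z = 158.0 − j89.90 Ω
|Z| = √(158.0² + 89.90²) = 181.8 Ω
I = V/|Z| = 41.53 mA
V_L = I·|Z_L| = 0.04153 × 204.8 = 8.507 V

8.507 V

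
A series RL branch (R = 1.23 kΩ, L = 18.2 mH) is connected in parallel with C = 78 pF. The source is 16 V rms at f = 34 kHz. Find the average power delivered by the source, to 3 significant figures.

ω = 2πf = 213600 rad/s
X_L = ωL = 3890 Ω
X_C = 1/(ωC) = 60000 Ω
Branch 1 (R+jX_L): Z₁ = 1230 + j3890 Ω, |Z₁| = 4080 Ω
Branch 2 (−jX_C): Z₂ = −j60000 Ω
Parallel: Z = Z₁Z₂/(Z₁+Z₂), |Z| = 4360 Ω, ∠Z = 71.2°
I = V/|Z| = 3.67 mA
P = VI cos φ = 16 × 0.00367 × cos(71.2°) = 18.9 mW

18.9 mW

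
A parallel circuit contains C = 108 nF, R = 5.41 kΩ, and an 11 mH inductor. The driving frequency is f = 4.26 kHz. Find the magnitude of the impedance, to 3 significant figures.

1860 Ω

ω = 2πf = 26770 rad/s
X_L = ωL = 294 Ω
X_C = 1/(ωC) = 346 Ω
Parallel: admittances add. Y = 1/R + 1/(jωL) + jωC
Y = (0.000185 − j0.000506) S
|Y| = 0.000538 S → |Z| = 1/|Y| = 1860 Ω, ∠Z = −∠Y = 69.9°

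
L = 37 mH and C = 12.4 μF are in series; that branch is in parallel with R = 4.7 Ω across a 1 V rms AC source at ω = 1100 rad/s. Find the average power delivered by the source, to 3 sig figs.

X_L = ωL = 40.7 Ω
X_C = 1/(ωC) = 73.3 Ω
Branch 1: Z₁ = R = 4.70 Ω
Branch 2 (series LC): Z₂ = j(X_L − X_C) = −j32.6 Ω
Parallel: Z = Z₁Z₂/(Z₁+Z₂), |Z| = 4.65 Ω, ∠Z = -8.20°
I = V/|Z| = 215 mA
P = VI cos φ = 1 × 0.215 × cos(-8.20°) = 213 mW

213 mW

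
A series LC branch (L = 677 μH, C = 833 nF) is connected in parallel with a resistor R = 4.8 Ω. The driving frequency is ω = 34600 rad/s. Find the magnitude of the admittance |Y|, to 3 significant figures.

226 mS

X_L = ωL = 23.4 Ω
X_C = 1/(ωC) = 34.7 Ω
Branch 1: Z₁ = R = 4.80 Ω
Branch 2 (series LC): Z₂ = j(X_L − X_C) = −j11.3 Ω
Parallel: Z = Z₁Z₂/(Z₁+Z₂), |Z| = 4.42 Ω, ∠Z = -23.1°
|Y| = 1/|Z| = 226 mS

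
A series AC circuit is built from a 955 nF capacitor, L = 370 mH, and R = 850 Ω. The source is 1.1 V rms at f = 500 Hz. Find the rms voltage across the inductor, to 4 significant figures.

1.077 V

ω = 2πf = 3142 rad/s
X_L = ωL = 1162 Ω
X_C = 1/(ωC) = 333.3 Ω
Net reactance X = X_L − X_C = 829.1 Ω
Z = 850.0 + j829.1 Ω
|Z| = √(850.0² + 829.1²) = 1187 Ω
I = V/|Z| = 926.4 μA
V_L = I·|Z_L| = 0.0009264 × 1162 = 1.077 V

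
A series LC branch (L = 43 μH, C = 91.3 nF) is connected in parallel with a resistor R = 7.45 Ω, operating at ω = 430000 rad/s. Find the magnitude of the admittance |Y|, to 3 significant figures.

196 mS

X_L = ωL = 18.5 Ω
X_C = 1/(ωC) = 25.5 Ω
Branch 1: Z₁ = R = 7.45 Ω
Branch 2 (series LC): Z₂ = j(X_L − X_C) = −j6.98 Ω
Parallel: Z = Z₁Z₂/(Z₁+Z₂), |Z| = 5.09 Ω, ∠Z = -46.9°
|Y| = 1/|Z| = 196 mS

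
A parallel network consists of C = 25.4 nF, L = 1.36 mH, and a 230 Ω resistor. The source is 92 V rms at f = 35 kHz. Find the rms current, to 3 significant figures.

ω = 2πf = 219900 rad/s
X_L = ωL = 299 Ω
X_C = 1/(ωC) = 179 Ω
Parallel: admittances add. Y = 1/R + 1/(jωL) + jωC
Y = (0.00435 + j0.00224) S
|Y| = 0.00489 S → |Z| = 1/|Y| = 204 Ω, ∠Z = −∠Y = -27.3°
I = V/|Z| = 92/204 = 450 mA

450 mA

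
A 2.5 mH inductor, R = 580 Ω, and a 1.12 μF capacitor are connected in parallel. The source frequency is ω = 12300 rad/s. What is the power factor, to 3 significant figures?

0.0916

X_L = ωL = 30.8 Ω
X_C = 1/(ωC) = 72.6 Ω
Parallel: admittances add. Y = 1/R + 1/(jωL) + jωC
Y = (0.00172 − j0.0187) S
|Y| = 0.0188 S → |Z| = 1/|Y| = 53.1 Ω, ∠Z = −∠Y = 84.7°
cos φ = cos(84.7°) = 0.0916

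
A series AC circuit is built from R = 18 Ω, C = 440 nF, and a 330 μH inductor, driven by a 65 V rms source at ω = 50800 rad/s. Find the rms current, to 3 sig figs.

1.95 A

X_L = ωL = 16.8 Ω
X_C = 1/(ωC) = 44.7 Ω
Net reactance X = X_L − X_C = -28.0 Ω
Z = 18.0 − j28.0 Ω
|Z| = √(18.0² + 28.0²) = 33.3 Ω
I = V/|Z| = 65/33.3 = 1.95 A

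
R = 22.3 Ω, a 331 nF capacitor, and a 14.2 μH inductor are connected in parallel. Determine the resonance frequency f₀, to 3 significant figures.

ω₀ = 1/√(LC) = 1/√(1.42e-05 × 3.31e-07) = 461300 rad/s
f₀ = ω₀/(2π) = 73.4 kHz

73.4 kHz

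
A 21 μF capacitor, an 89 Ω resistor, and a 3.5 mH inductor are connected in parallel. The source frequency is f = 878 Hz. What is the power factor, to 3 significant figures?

ω = 2πf = 5517 rad/s
X_L = ωL = 19.3 Ω
X_C = 1/(ωC) = 8.63 Ω
Parallel: admittances add. Y = 1/R + 1/(jωL) + jωC
Y = (0.0112 + j0.0641) S
|Y| = 0.0650 S → |Z| = 1/|Y| = 15.4 Ω, ∠Z = −∠Y = -80.1°
cos φ = cos(-80.1°) = 0.173

0.173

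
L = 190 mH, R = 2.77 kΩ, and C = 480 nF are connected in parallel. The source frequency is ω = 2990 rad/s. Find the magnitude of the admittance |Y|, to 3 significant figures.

486 μS

X_L = ωL = 568 Ω
X_C = 1/(ωC) = 697 Ω
Parallel: admittances add. Y = 1/R + 1/(jωL) + jωC
Y = (0.000361 − j0.000325) S
|Y| = 0.000486 S → |Z| = 1/|Y| = 2060 Ω, ∠Z = −∠Y = 42.0°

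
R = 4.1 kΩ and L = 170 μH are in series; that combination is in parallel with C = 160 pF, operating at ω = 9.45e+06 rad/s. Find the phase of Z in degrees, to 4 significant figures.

X_L = ωL = 1607 Ω
X_C = 1/(ωC) = 661.4 Ω
Branch 1 (R+jX_L): Z₁ = 4100 + j1607 Ω, |Z₁| = 4404 Ω
Branch 2 (−jX_C): Z₂ = −j661.4 Ω
Parallel: Z = Z₁Z₂/(Z₁+Z₂), |Z| = 692.2 Ω, ∠Z = -81.58°

-81.58°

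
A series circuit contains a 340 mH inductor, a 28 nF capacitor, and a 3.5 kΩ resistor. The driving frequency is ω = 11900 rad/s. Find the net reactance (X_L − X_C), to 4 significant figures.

1045 Ω

X_L = ωL = 4046 Ω
X_C = 1/(ωC) = 3001 Ω
X = 4046 − 3001 = 1045 Ω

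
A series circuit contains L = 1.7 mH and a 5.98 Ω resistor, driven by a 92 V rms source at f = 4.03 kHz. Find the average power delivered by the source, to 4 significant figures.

ω = 2πf = 25320 rad/s
X_L = ωL = 43.05 Ω
Z = 5.980 + j43.05 Ω
|Z| = √(5.980² + 43.05²) = 43.46 Ω
∠Z = arctan(43.05/5.980) = 82.09°
I = V/|Z| = 2.117 A
P = VI cos φ = 92 × 2.117 × cos(82.09°) = 26.80 W

26.80 W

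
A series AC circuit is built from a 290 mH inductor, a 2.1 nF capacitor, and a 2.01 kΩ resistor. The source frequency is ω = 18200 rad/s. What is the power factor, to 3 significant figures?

X_L = ωL = 5280 Ω
X_C = 1/(ωC) = 26200 Ω
Net reactance X = X_L − X_C = -20900 Ω
Z = 2010 − j20900 Ω
|Z| = √(2010² + 20900²) = 21000 Ω
∠Z = arctan(-20900/2010) = -84.5°
cos φ = cos(-84.5°) = 0.0958

0.0958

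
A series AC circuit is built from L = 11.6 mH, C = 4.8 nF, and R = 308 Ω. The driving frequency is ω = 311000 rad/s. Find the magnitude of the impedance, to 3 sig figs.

X_L = ωL = 3610 Ω
X_C = 1/(ωC) = 670 Ω
Net reactance X = X_L − X_C = 2940 Ω
Z = 308 + j2940 Ω
|Z| = √(308² + 2940²) = 2950 Ω

2950 Ω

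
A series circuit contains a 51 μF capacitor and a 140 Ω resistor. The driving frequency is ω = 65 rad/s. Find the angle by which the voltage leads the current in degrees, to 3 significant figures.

-65.1°

X_C = 1/(ωC) = 302 Ω
Z = 140 − j302 Ω
|Z| = √(140² + 302²) = 333 Ω
∠Z = arctan(-302/140) = -65.1°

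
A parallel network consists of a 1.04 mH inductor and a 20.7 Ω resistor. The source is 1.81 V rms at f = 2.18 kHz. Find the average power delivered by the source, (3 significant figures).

158 mW

ω = 2πf = 13700 rad/s
X_L = ωL = 14.2 Ω
Parallel: admittances add. Y = 1/R + 1/(jωL)
Y = (0.0483 − j0.0702) S
|Y| = 0.0852 S → |Z| = 1/|Y| = 11.7 Ω, ∠Z = −∠Y = 55.5°
I = V/|Z| = 154 mA
P = VI cos φ = 1.81 × 0.154 × cos(55.5°) = 158 mW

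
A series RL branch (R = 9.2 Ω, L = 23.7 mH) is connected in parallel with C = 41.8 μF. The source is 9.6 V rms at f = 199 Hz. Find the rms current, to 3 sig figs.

226 mA

ω = 2πf = 1250 rad/s
X_L = ωL = 29.6 Ω
X_C = 1/(ωC) = 19.1 Ω
Branch 1 (R+jX_L): Z₁ = 9.20 + j29.6 Ω, |Z₁| = 31.0 Ω
Branch 2 (−jX_C): Z₂ = −j19.1 Ω
Parallel: Z = Z₁Z₂/(Z₁+Z₂), |Z| = 42.5 Ω, ∠Z = -66.0°
I = V/|Z| = 9.6/42.5 = 226 mA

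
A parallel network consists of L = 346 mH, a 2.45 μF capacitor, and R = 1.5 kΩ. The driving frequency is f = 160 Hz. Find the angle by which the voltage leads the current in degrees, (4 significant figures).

31.71°

ω = 2πf = 1005 rad/s
X_L = ωL = 347.8 Ω
X_C = 1/(ωC) = 406.0 Ω
Parallel: admittances add. Y = 1/R + 1/(jωL) + jωC
Y = (0.0006667 − j0.0004119) S
|Y| = 0.0007836 S → |Z| = 1/|Y| = 1276 Ω, ∠Z = −∠Y = 31.71°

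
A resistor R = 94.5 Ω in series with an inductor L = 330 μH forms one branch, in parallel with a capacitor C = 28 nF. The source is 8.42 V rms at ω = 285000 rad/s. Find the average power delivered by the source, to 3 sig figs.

377 mW

X_L = ωL = 94.0 Ω
X_C = 1/(ωC) = 125 Ω
Branch 1 (R+jX_L): Z₁ = 94.5 + j94.0 Ω, |Z₁| = 133 Ω
Branch 2 (−jX_C): Z₂ = −j125 Ω
Parallel: Z = Z₁Z₂/(Z₁+Z₂), |Z| = 168 Ω, ∠Z = -26.8°
I = V/|Z| = 50.2 mA
P = VI cos φ = 8.42 × 0.0502 × cos(-26.8°) = 377 mW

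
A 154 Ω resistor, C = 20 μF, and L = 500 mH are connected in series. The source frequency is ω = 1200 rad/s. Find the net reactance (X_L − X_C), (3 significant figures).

X_L = ωL = 600 Ω
X_C = 1/(ωC) = 41.7 Ω
X = 600 − 41.7 = 558 Ω

558 Ω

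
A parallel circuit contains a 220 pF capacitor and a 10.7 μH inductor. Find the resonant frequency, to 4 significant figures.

3.280 MHz

ω₀ = 1/√(LC) = 1/√(1.07e-05 × 2.2e-10) = 2.061e+07 rad/s
f₀ = ω₀/(2π) = 3.280 MHz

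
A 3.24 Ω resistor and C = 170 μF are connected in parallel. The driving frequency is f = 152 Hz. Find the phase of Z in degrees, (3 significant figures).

ω = 2πf = 955.0 rad/s
X_C = 1/(ωC) = 6.16 Ω
Parallel: admittances add. Y = 1/R + jωC
Y = (0.309 + j0.162) S
|Y| = 0.349 S → |Z| = 1/|Y| = 2.87 Ω, ∠Z = −∠Y = -27.7°

-27.7°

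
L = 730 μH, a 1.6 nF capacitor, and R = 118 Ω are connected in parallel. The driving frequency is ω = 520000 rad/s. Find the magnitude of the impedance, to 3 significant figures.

115 Ω

X_L = ωL = 380 Ω
X_C = 1/(ωC) = 1200 Ω
Parallel: admittances add. Y = 1/R + 1/(jωL) + jωC
Y = (0.00847 − j0.00180) S
|Y| = 0.00866 S → |Z| = 1/|Y| = 115 Ω, ∠Z = −∠Y = 12.0°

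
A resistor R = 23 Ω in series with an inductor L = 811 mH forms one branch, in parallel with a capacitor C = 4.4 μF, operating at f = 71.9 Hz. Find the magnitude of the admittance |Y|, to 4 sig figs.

750.6 μS

ω = 2πf = 451.8 rad/s
X_L = ωL = 366.4 Ω
X_C = 1/(ωC) = 503.1 Ω
Branch 1 (R+jX_L): Z₁ = 23.00 + j366.4 Ω, |Z₁| = 367.1 Ω
Branch 2 (−jX_C): Z₂ = −j503.1 Ω
Parallel: Z = Z₁Z₂/(Z₁+Z₂), |Z| = 1332 Ω, ∠Z = 76.86°
|Y| = 1/|Z| = 750.6 μS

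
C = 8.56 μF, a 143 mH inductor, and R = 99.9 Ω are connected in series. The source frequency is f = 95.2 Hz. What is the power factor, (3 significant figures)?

ω = 2πf = 598.2 rad/s
X_L = ωL = 85.5 Ω
X_C = 1/(ωC) = 195 Ω
Net reactance X = X_L − X_C = -110 Ω
Z = 99.9 − j110 Ω
|Z| = √(99.9² + 110²) = 148 Ω
∠Z = arctan(-110/99.9) = -47.7°
cos φ = cos(-47.7°) = 0.673

0.673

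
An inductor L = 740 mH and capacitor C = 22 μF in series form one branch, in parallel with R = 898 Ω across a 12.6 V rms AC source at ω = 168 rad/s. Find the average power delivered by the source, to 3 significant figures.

177 mW

X_L = ωL = 124 Ω
X_C = 1/(ωC) = 271 Ω
Branch 1: Z₁ = R = 898 Ω
Branch 2 (series LC): Z₂ = j(X_L − X_C) = −j146 Ω
Parallel: Z = Z₁Z₂/(Z₁+Z₂), |Z| = 144 Ω, ∠Z = -80.8°
I = V/|Z| = 87.3 mA
P = VI cos φ = 12.6 × 0.0873 × cos(-80.8°) = 177 mW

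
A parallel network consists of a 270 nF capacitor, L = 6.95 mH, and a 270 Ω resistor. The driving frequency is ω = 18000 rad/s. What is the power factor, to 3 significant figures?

0.763

X_L = ωL = 125 Ω
X_C = 1/(ωC) = 206 Ω
Parallel: admittances add. Y = 1/R + 1/(jωL) + jωC
Y = (0.00370 − j0.00313) S
|Y| = 0.00485 S → |Z| = 1/|Y| = 206 Ω, ∠Z = −∠Y = 40.2°
cos φ = cos(40.2°) = 0.763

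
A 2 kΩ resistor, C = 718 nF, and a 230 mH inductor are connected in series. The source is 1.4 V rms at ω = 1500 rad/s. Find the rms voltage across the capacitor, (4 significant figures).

X_L = ωL = 345.0 Ω
X_C = 1/(ωC) = 928.5 Ω
Net reactance X = X_L − X_C = -583.5 Ω
Z = 2000 − j583.5 Ω
|Z| = √(2000² + 583.5²) = 2083 Ω
I = V/|Z| = 672.0 μA
V_C = I·|Z_C| = 0.0006720 × 928.5 = 0.6239 V

0.6239 V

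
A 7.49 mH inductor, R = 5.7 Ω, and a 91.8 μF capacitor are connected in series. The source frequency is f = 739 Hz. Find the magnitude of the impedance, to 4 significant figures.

32.93 Ω

ω = 2πf = 4643 rad/s
X_L = ωL = 34.78 Ω
X_C = 1/(ωC) = 2.346 Ω
Net reactance X = X_L − X_C = 32.43 Ω
Z = 5.700 + j32.43 Ω
|Z| = √(5.700² + 32.43²) = 32.93 Ω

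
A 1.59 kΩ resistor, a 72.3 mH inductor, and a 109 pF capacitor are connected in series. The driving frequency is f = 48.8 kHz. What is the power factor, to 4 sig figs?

ω = 2πf = 306600 rad/s
X_L = ωL = 22170 Ω
X_C = 1/(ωC) = 29920 Ω
Net reactance X = X_L − X_C = -7752 Ω
Z = 1590 − j7752 Ω
|Z| = √(1590² + 7752²) = 7914 Ω
∠Z = arctan(-7752/1590) = -78.41°
cos φ = cos(-78.41°) = 0.2009

0.2009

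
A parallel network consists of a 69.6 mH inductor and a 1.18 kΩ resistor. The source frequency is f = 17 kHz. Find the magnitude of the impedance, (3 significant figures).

ω = 2πf = 106800 rad/s
X_L = ωL = 7430 Ω
Parallel: admittances add. Y = 1/R + 1/(jωL)
Y = (0.000847 − j0.000135) S
|Y| = 0.000858 S → |Z| = 1/|Y| = 1170 Ω, ∠Z = −∠Y = 9.02°

1170 Ω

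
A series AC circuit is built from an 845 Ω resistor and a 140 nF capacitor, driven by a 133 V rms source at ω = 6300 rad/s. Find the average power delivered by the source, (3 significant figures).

X_C = 1/(ωC) = 1130 Ω
Z = 845 − j1130 Ω
|Z| = √(845² + 1130²) = 1410 Ω
∠Z = arctan(-1130/845) = -53.3°
I = V/|Z| = 94.1 mA
P = VI cos φ = 133 × 0.0941 × cos(-53.3°) = 7.48 W

7.48 W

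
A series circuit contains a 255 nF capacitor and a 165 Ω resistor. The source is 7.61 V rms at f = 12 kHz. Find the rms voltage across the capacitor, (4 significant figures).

2.288 V

ω = 2πf = 75400 rad/s
X_C = 1/(ωC) = 52.01 Ω
Z = 165.0 − j52.01 Ω
|Z| = √(165.0² + 52.01²) = 173.0 Ω
I = V/|Z| = 43.99 mA
V_C = I·|Z_C| = 0.04399 × 52.01 = 2.288 V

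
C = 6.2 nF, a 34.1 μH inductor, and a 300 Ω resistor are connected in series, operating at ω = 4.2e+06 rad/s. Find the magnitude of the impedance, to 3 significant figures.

X_L = ωL = 143 Ω
X_C = 1/(ωC) = 38.4 Ω
Net reactance X = X_L − X_C = 105 Ω
Z = 300 + j105 Ω
|Z| = √(300² + 105²) = 318 Ω

318 Ω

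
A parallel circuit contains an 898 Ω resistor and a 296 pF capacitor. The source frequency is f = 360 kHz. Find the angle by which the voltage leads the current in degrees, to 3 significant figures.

-31.0°

ω = 2πf = 2.262e+06 rad/s
X_C = 1/(ωC) = 1490 Ω
Parallel: admittances add. Y = 1/R + jωC
Y = (0.00111 + j0.000670) S
|Y| = 0.00130 S → |Z| = 1/|Y| = 770 Ω, ∠Z = −∠Y = -31.0°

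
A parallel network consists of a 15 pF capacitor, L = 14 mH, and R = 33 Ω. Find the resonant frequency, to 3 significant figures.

347 kHz

ω₀ = 1/√(LC) = 1/√(0.014 × 1.5e-11) = 2.182e+06 rad/s
f₀ = ω₀/(2π) = 347 kHz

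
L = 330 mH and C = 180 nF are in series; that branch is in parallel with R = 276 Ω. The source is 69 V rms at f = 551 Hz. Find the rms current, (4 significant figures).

ω = 2πf = 3462 rad/s
X_L = ωL = 1142 Ω
X_C = 1/(ωC) = 1605 Ω
Branch 1: Z₁ = R = 276.0 Ω
Branch 2 (series LC): Z₂ = j(X_L − X_C) = −j462.2 Ω
Parallel: Z = Z₁Z₂/(Z₁+Z₂), |Z| = 237.0 Ω, ∠Z = -30.84°
I = V/|Z| = 69/237.0 = 291.2 mA

291.2 mA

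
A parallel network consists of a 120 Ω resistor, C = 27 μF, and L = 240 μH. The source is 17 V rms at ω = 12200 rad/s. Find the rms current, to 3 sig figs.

250 mA

X_L = ωL = 2.93 Ω
X_C = 1/(ωC) = 3.04 Ω
Parallel: admittances add. Y = 1/R + 1/(jωL) + jωC
Y = (0.00833 − j0.0121) S
|Y| = 0.0147 S → |Z| = 1/|Y| = 67.9 Ω, ∠Z = −∠Y = 55.5°
I = V/|Z| = 17/67.9 = 250 mA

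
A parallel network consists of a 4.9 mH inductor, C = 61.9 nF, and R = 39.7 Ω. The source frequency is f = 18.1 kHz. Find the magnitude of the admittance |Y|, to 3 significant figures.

ω = 2πf = 113700 rad/s
X_L = ωL = 557 Ω
X_C = 1/(ωC) = 142 Ω
Parallel: admittances add. Y = 1/R + 1/(jωL) + jωC
Y = (0.0252 + j0.00525) S
|Y| = 0.0257 S → |Z| = 1/|Y| = 38.9 Ω, ∠Z = −∠Y = -11.8°

25.7 mS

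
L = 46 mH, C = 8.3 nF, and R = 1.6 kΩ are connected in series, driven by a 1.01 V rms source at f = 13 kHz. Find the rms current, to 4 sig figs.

362.4 μA

ω = 2πf = 81680 rad/s
X_L = ωL = 3757 Ω
X_C = 1/(ωC) = 1475 Ω
Net reactance X = X_L − X_C = 2282 Ω
Z = 1600 + j2282 Ω
|Z| = √(1600² + 2282²) = 2787 Ω
I = V/|Z| = 1.01/2787 = 362.4 μA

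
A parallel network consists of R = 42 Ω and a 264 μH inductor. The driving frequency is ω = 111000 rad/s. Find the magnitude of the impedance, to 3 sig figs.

X_L = ωL = 29.3 Ω
Parallel: admittances add. Y = 1/R + 1/(jωL)
Y = (0.0238 − j0.0341) S
|Y| = 0.0416 S → |Z| = 1/|Y| = 24.0 Ω, ∠Z = −∠Y = 55.1°

24.0 Ω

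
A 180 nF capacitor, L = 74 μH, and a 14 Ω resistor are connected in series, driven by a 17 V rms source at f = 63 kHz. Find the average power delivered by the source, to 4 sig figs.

ω = 2πf = 395800 rad/s
X_L = ωL = 29.29 Ω
X_C = 1/(ωC) = 14.03 Ω
Net reactance X = X_L − X_C = 15.26 Ω
Z = 14.00 + j15.26 Ω
|Z| = √(14.00² + 15.26²) = 20.71 Ω
∠Z = arctan(15.26/14.00) = 47.46°
I = V/|Z| = 821.0 mA
P = VI cos φ = 17 × 0.8210 × cos(47.46°) = 9.436 W

9.436 W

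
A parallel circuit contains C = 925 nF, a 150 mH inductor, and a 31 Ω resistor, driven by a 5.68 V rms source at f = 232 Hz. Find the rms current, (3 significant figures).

184 mA

ω = 2πf = 1458 rad/s
X_L = ωL = 219 Ω
X_C = 1/(ωC) = 742 Ω
Parallel: admittances add. Y = 1/R + 1/(jωL) + jωC
Y = (0.0323 − j0.00323) S
|Y| = 0.0324 S → |Z| = 1/|Y| = 30.8 Ω, ∠Z = −∠Y = 5.71°
I = V/|Z| = 5.68/30.8 = 184 mA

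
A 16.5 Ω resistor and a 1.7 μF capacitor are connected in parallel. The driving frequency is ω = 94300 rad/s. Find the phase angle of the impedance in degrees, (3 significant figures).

-69.3°

X_C = 1/(ωC) = 6.24 Ω
Parallel: admittances add. Y = 1/R + jωC
Y = (0.0606 + j0.160) S
|Y| = 0.171 S → |Z| = 1/|Y| = 5.83 Ω, ∠Z = −∠Y = -69.3°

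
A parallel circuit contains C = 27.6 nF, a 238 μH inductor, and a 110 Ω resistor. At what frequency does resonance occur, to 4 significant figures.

ω₀ = 1/√(LC) = 1/√(0.000238 × 2.76e-08) = 390200 rad/s
f₀ = ω₀/(2π) = 62.10 kHz

62.10 kHz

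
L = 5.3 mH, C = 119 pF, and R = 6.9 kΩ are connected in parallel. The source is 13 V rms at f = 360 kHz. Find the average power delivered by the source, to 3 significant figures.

ω = 2πf = 2.262e+06 rad/s
X_L = ωL = 12000 Ω
X_C = 1/(ωC) = 3720 Ω
Parallel: admittances add. Y = 1/R + 1/(jωL) + jωC
Y = (0.000145 + j0.000186) S
|Y| = 0.000236 S → |Z| = 1/|Y| = 4240 Ω, ∠Z = −∠Y = -52.0°
I = V/|Z| = 3.06 mA
P = VI cos φ = 13 × 0.00306 × cos(-52.0°) = 24.5 mW

24.5 mW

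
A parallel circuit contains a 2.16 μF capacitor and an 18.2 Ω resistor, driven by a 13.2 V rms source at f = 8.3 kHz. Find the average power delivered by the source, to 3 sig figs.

ω = 2πf = 52150 rad/s
X_C = 1/(ωC) = 8.88 Ω
Parallel: admittances add. Y = 1/R + jωC
Y = (0.0549 + j0.113) S
|Y| = 0.125 S → |Z| = 1/|Y| = 7.98 Ω, ∠Z = −∠Y = -64.0°
I = V/|Z| = 1.65 A
P = VI cos φ = 13.2 × 1.65 × cos(-64.0°) = 9.57 W

9.57 W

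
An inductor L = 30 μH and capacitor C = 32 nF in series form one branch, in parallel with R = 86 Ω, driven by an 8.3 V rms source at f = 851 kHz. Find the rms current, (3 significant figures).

ω = 2πf = 5.347e+06 rad/s
X_L = ωL = 160 Ω
X_C = 1/(ωC) = 5.84 Ω
Branch 1: Z₁ = R = 86.0 Ω
Branch 2 (series LC): Z₂ = j(X_L − X_C) = j155 Ω
Parallel: Z = Z₁Z₂/(Z₁+Z₂), |Z| = 75.2 Ω, ∠Z = 29.1°
I = V/|Z| = 8.3/75.2 = 110 mA

110 mA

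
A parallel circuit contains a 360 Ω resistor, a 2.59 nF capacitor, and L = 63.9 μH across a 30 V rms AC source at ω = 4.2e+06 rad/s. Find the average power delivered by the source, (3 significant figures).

X_L = ωL = 268 Ω
X_C = 1/(ωC) = 91.9 Ω
Parallel: admittances add. Y = 1/R + 1/(jωL) + jωC
Y = (0.00278 + j0.00715) S
|Y| = 0.00767 S → |Z| = 1/|Y| = 130 Ω, ∠Z = −∠Y = -68.8°
I = V/|Z| = 230 mA
P = VI cos φ = 30 × 0.230 × cos(-68.8°) = 2.50 W

2.50 W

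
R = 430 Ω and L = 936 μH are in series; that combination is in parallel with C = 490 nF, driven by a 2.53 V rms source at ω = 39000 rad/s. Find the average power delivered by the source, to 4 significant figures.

X_L = ωL = 36.50 Ω
X_C = 1/(ωC) = 52.33 Ω
Branch 1 (R+jX_L): Z₁ = 430.0 + j36.50 Ω, |Z₁| = 431.5 Ω
Branch 2 (−jX_C): Z₂ = −j52.33 Ω
Parallel: Z = Z₁Z₂/(Z₁+Z₂), |Z| = 52.48 Ω, ∠Z = -83.04°
I = V/|Z| = 48.21 mA
P = VI cos φ = 2.53 × 0.04821 × cos(-83.04°) = 14.78 mW

14.78 mW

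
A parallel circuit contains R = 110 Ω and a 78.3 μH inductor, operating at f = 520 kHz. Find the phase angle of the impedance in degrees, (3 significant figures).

23.3°

ω = 2πf = 3.267e+06 rad/s
X_L = ωL = 256 Ω
Parallel: admittances add. Y = 1/R + 1/(jωL)
Y = (0.00909 − j0.00391) S
|Y| = 0.00990 S → |Z| = 1/|Y| = 101 Ω, ∠Z = −∠Y = 23.3°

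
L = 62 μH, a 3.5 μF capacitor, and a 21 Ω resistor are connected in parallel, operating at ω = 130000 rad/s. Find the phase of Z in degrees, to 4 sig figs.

-81.81°

X_L = ωL = 8.060 Ω
X_C = 1/(ωC) = 2.198 Ω
Parallel: admittances add. Y = 1/R + 1/(jωL) + jωC
Y = (0.04762 + j0.3309) S
|Y| = 0.3343 S → |Z| = 1/|Y| = 2.991 Ω, ∠Z = −∠Y = -81.81°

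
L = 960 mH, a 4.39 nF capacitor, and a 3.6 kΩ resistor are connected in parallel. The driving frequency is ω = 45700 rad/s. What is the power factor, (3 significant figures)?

X_L = ωL = 43900 Ω
X_C = 1/(ωC) = 4980 Ω
Parallel: admittances add. Y = 1/R + 1/(jωL) + jωC
Y = (0.000278 + j0.000178) S
|Y| = 0.000330 S → |Z| = 1/|Y| = 3030 Ω, ∠Z = −∠Y = -32.6°
cos φ = cos(-32.6°) = 0.842

0.842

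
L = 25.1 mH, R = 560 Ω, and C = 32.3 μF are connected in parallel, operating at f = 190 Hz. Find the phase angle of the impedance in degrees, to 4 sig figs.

-71.00°

ω = 2πf = 1194 rad/s
X_L = ωL = 29.96 Ω
X_C = 1/(ωC) = 25.93 Ω
Parallel: admittances add. Y = 1/R + 1/(jωL) + jωC
Y = (0.001786 + j0.005187) S
|Y| = 0.005486 S → |Z| = 1/|Y| = 182.3 Ω, ∠Z = −∠Y = -71.00°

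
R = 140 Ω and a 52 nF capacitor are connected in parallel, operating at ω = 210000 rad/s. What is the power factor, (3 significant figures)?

0.547

X_C = 1/(ωC) = 91.6 Ω
Parallel: admittances add. Y = 1/R + jωC
Y = (0.00714 + j0.0109) S
|Y| = 0.0130 S → |Z| = 1/|Y| = 76.6 Ω, ∠Z = −∠Y = -56.8°
cos φ = cos(-56.8°) = 0.547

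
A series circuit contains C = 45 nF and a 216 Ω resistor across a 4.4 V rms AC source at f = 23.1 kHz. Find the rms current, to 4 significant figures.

ω = 2πf = 145100 rad/s
X_C = 1/(ωC) = 153.1 Ω
Z = 216.0 − j153.1 Ω
|Z| = √(216.0² + 153.1²) = 264.8 Ω
I = V/|Z| = 4.4/264.8 = 16.62 mA

16.62 mA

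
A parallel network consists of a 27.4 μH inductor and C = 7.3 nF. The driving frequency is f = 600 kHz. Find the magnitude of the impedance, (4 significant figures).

ω = 2πf = 3.77e+06 rad/s
X_L = ωL = 103.3 Ω
X_C = 1/(ωC) = 36.34 Ω
Parallel: admittances add. Y = 1/(jωL) + jωC
Y = (0 + j0.01784) S
|Y| = 0.01784 S → |Z| = 1/|Y| = 56.06 Ω, ∠Z = −∠Y = -90.00°

56.06 Ω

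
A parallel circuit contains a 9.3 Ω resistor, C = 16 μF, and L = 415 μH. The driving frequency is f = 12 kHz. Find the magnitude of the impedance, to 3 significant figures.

0.848 Ω

ω = 2πf = 75400 rad/s
X_L = ωL = 31.3 Ω
X_C = 1/(ωC) = 0.829 Ω
Parallel: admittances add. Y = 1/R + 1/(jωL) + jωC
Y = (0.108 + j1.17) S
|Y| = 1.18 S → |Z| = 1/|Y| = 0.848 Ω, ∠Z = −∠Y = -84.8°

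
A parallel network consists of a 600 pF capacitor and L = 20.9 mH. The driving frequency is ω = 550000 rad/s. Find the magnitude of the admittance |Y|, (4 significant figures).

X_L = ωL = 11500 Ω
X_C = 1/(ωC) = 3030 Ω
Parallel: admittances add. Y = 1/(jωL) + jωC
Y = (0 + j0.0002430) S
|Y| = 0.0002430 S → |Z| = 1/|Y| = 4115 Ω, ∠Z = −∠Y = -90.00°

243.0 μS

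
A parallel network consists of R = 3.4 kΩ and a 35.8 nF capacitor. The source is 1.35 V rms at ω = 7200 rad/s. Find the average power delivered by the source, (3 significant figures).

X_C = 1/(ωC) = 3880 Ω
Parallel: admittances add. Y = 1/R + jωC
Y = (0.000294 + j0.000258) S
|Y| = 0.000391 S → |Z| = 1/|Y| = 2560 Ω, ∠Z = −∠Y = -41.2°
I = V/|Z| = 528 μA
P = VI cos φ = 1.35 × 0.000528 × cos(-41.2°) = 536 μW

536 μW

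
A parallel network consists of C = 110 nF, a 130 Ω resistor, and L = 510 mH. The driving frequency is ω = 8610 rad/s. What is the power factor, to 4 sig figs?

X_L = ωL = 4391 Ω
X_C = 1/(ωC) = 1056 Ω
Parallel: admittances add. Y = 1/R + 1/(jωL) + jωC
Y = (0.007692 + j0.0007194) S
|Y| = 0.007726 S → |Z| = 1/|Y| = 129.4 Ω, ∠Z = −∠Y = -5.343°
cos φ = cos(-5.343°) = 0.9957

0.9957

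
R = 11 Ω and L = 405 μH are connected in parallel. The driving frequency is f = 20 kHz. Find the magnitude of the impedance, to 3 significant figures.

10.8 Ω

ω = 2πf = 125700 rad/s
X_L = ωL = 50.9 Ω
Parallel: admittances add. Y = 1/R + 1/(jωL)
Y = (0.0909 − j0.0196) S
|Y| = 0.0930 S → |Z| = 1/|Y| = 10.8 Ω, ∠Z = −∠Y = 12.2°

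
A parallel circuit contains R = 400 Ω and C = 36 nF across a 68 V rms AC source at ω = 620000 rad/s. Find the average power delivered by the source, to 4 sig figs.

11.56 W

X_C = 1/(ωC) = 44.80 Ω
Parallel: admittances add. Y = 1/R + jωC
Y = (0.002500 + j0.02232) S
|Y| = 0.02246 S → |Z| = 1/|Y| = 44.52 Ω, ∠Z = −∠Y = -83.61°
I = V/|Z| = 1.527 A
P = VI cos φ = 68 × 1.527 × cos(-83.61°) = 11.56 W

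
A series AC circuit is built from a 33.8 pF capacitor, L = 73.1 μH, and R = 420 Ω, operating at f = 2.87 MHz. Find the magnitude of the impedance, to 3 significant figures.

ω = 2πf = 1.803e+07 rad/s
X_L = ωL = 1320 Ω
X_C = 1/(ωC) = 1640 Ω
Net reactance X = X_L − X_C = -322 Ω
Z = 420 − j322 Ω
|Z| = √(420² + 322²) = 530 Ω

530 Ω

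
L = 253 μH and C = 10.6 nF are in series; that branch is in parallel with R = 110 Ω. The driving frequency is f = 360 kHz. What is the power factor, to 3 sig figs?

0.979

ω = 2πf = 2.262e+06 rad/s
X_L = ωL = 572 Ω
X_C = 1/(ωC) = 41.7 Ω
Branch 1: Z₁ = R = 110 Ω
Branch 2 (series LC): Z₂ = j(X_L − X_C) = j531 Ω
Parallel: Z = Z₁Z₂/(Z₁+Z₂), |Z| = 108 Ω, ∠Z = 11.7°
cos φ = cos(11.7°) = 0.979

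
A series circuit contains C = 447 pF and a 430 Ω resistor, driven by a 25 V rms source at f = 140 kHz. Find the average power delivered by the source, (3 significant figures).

40.4 mW

ω = 2πf = 879600 rad/s
X_C = 1/(ωC) = 2540 Ω
Z = 430 − j2540 Ω
|Z| = √(430² + 2540²) = 2580 Ω
∠Z = arctan(-2540/430) = -80.4°
I = V/|Z| = 9.69 mA
P = VI cos φ = 25 × 0.00969 × cos(-80.4°) = 40.4 mW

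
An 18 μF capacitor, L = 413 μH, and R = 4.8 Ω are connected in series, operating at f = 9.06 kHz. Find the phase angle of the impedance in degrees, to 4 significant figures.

ω = 2πf = 56930 rad/s
X_L = ωL = 23.51 Ω
X_C = 1/(ωC) = 0.9759 Ω
Net reactance X = X_L − X_C = 22.53 Ω
Z = 4.800 + j22.53 Ω
|Z| = √(4.800² + 22.53²) = 23.04 Ω
∠Z = arctan(22.53/4.800) = 77.98°

77.98°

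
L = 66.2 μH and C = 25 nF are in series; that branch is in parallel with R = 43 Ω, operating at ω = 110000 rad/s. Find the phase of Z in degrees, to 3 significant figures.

-6.88°

X_L = ωL = 7.28 Ω
X_C = 1/(ωC) = 364 Ω
Branch 1: Z₁ = R = 43.0 Ω
Branch 2 (series LC): Z₂ = j(X_L − X_C) = −j356 Ω
Parallel: Z = Z₁Z₂/(Z₁+Z₂), |Z| = 42.7 Ω, ∠Z = -6.88°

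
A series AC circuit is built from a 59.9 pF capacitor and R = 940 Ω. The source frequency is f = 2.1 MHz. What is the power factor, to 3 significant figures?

0.596

ω = 2πf = 1.319e+07 rad/s
X_C = 1/(ωC) = 1270 Ω
Z = 940 − j1270 Ω
|Z| = √(940² + 1270²) = 1580 Ω
∠Z = arctan(-1270/940) = -53.4°
cos φ = cos(-53.4°) = 0.596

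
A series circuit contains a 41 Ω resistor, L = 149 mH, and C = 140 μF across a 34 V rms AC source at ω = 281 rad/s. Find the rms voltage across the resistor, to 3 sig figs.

31.6 V

X_L = ωL = 41.9 Ω
X_C = 1/(ωC) = 25.4 Ω
Net reactance X = X_L − X_C = 16.4 Ω
Z = 41.0 + j16.4 Ω
|Z| = √(41.0² + 16.4²) = 44.2 Ω
I = V/|Z| = 770 mA
V_R = I·|Z_R| = 0.770 × 41.0 = 31.6 V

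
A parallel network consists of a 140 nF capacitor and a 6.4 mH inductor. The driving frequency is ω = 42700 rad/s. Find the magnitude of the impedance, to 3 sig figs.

X_L = ωL = 273 Ω
X_C = 1/(ωC) = 167 Ω
Parallel: admittances add. Y = 1/(jωL) + jωC
Y = (0 + j0.00232) S
|Y| = 0.00232 S → |Z| = 1/|Y| = 431 Ω, ∠Z = −∠Y = -90.0°

431 Ω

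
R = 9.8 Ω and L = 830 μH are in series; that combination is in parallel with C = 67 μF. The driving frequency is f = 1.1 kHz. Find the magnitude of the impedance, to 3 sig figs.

2.35 Ω

ω = 2πf = 6912 rad/s
X_L = ωL = 5.74 Ω
X_C = 1/(ωC) = 2.16 Ω
Branch 1 (R+jX_L): Z₁ = 9.80 + j5.74 Ω, |Z₁| = 11.4 Ω
Branch 2 (−jX_C): Z₂ = −j2.16 Ω
Parallel: Z = Z₁Z₂/(Z₁+Z₂), |Z| = 2.35 Ω, ∠Z = -79.7°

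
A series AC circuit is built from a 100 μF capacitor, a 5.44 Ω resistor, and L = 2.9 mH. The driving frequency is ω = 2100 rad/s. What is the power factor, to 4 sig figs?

0.9715

X_L = ωL = 6.090 Ω
X_C = 1/(ωC) = 4.762 Ω
Net reactance X = X_L − X_C = 1.328 Ω
Z = 5.440 + j1.328 Ω
|Z| = √(5.440² + 1.328²) = 5.600 Ω
∠Z = arctan(1.328/5.440) = 13.72°
cos φ = cos(13.72°) = 0.9715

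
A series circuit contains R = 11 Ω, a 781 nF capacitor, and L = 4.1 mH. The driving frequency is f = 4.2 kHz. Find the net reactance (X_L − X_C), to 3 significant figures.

59.7 Ω

ω = 2πf = 26390 rad/s
X_L = ωL = 108 Ω
X_C = 1/(ωC) = 48.5 Ω
X = 108 − 48.5 = 59.7 Ω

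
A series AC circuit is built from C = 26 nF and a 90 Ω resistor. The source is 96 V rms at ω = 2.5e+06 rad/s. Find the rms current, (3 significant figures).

X_C = 1/(ωC) = 15.4 Ω
Z = 90.0 − j15.4 Ω
|Z| = √(90.0² + 15.4²) = 91.3 Ω
I = V/|Z| = 96/91.3 = 1.05 A

1.05 A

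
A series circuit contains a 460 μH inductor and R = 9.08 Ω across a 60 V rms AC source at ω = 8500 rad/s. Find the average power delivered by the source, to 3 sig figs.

334 W

X_L = ωL = 3.91 Ω
Z = 9.08 + j3.91 Ω
|Z| = √(9.08² + 3.91²) = 9.89 Ω
∠Z = arctan(3.91/9.08) = 23.3°
I = V/|Z| = 6.07 A
P = VI cos φ = 60 × 6.07 × cos(23.3°) = 334 W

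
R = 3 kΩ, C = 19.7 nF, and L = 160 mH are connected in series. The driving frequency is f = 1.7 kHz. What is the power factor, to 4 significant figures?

0.7020

ω = 2πf = 10680 rad/s
X_L = ωL = 1709 Ω
X_C = 1/(ωC) = 4752 Ω
Net reactance X = X_L − X_C = -3043 Ω
Z = 3000 − j3043 Ω
|Z| = √(3000² + 3043²) = 4273 Ω
∠Z = arctan(-3043/3000) = -45.41°
cos φ = cos(-45.41°) = 0.7020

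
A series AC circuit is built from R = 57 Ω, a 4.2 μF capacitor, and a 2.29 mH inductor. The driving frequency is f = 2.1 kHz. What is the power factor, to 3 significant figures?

0.978

ω = 2πf = 13190 rad/s
X_L = ωL = 30.2 Ω
X_C = 1/(ωC) = 18.0 Ω
Net reactance X = X_L − X_C = 12.2 Ω
Z = 57.0 + j12.2 Ω
|Z| = √(57.0² + 12.2²) = 58.3 Ω
∠Z = arctan(12.2/57.0) = 12.1°
cos φ = cos(12.1°) = 0.978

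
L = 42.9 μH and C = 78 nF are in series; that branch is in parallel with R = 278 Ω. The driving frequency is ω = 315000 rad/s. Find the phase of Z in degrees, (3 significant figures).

-84.4°

X_L = ωL = 13.5 Ω
X_C = 1/(ωC) = 40.7 Ω
Branch 1: Z₁ = R = 278 Ω
Branch 2 (series LC): Z₂ = j(X_L − X_C) = −j27.2 Ω
Parallel: Z = Z₁Z₂/(Z₁+Z₂), |Z| = 27.1 Ω, ∠Z = -84.4°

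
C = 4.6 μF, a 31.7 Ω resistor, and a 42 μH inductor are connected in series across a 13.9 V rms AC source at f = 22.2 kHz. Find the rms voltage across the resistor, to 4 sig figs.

ω = 2πf = 139500 rad/s
X_L = ωL = 5.858 Ω
X_C = 1/(ωC) = 1.559 Ω
Net reactance X = X_L − X_C = 4.300 Ω
Z = 31.70 + j4.300 Ω
|Z| = √(31.70² + 4.300²) = 31.99 Ω
I = V/|Z| = 434.5 mA
V_R = I·|Z_R| = 0.4345 × 31.70 = 13.77 V

13.77 V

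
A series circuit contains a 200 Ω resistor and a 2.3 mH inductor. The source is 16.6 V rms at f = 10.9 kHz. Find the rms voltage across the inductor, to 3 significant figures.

ω = 2πf = 68490 rad/s
X_L = ωL = 158 Ω
Z = 200 + j158 Ω
|Z| = √(200² + 158²) = 255 Ω
I = V/|Z| = 65.2 mA
V_L = I·|Z_L| = 0.0652 × 158 = 10.3 V

10.3 V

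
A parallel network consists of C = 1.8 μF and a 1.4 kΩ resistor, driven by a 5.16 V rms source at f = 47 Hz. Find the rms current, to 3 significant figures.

4.59 mA

ω = 2πf = 295.3 rad/s
X_C = 1/(ωC) = 1880 Ω
Parallel: admittances add. Y = 1/R + jωC
Y = (0.000714 + j0.000532) S
|Y| = 0.000890 S → |Z| = 1/|Y| = 1120 Ω, ∠Z = −∠Y = -36.7°
I = V/|Z| = 5.16/1120 = 4.59 mA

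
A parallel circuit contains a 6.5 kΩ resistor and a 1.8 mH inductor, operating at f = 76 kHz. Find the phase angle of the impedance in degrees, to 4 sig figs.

ω = 2πf = 477500 rad/s
X_L = ωL = 859.5 Ω
Parallel: admittances add. Y = 1/R + 1/(jωL)
Y = (0.0001538 − j0.001163) S
|Y| = 0.001174 S → |Z| = 1/|Y| = 852.1 Ω, ∠Z = −∠Y = 82.47°

82.47°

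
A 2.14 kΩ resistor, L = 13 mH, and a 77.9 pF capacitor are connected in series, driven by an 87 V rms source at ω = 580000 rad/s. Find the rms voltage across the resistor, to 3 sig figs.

12.6 V

X_L = ωL = 7540 Ω
X_C = 1/(ωC) = 22100 Ω
Net reactance X = X_L − X_C = -14600 Ω
Z = 2140 − j14600 Ω
|Z| = √(2140² + 14600²) = 14700 Ω
I = V/|Z| = 5.90 mA
V_R = I·|Z_R| = 0.00590 × 2140 = 12.6 V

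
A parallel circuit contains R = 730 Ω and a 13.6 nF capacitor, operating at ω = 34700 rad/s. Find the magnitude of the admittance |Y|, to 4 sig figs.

1.449 mS

X_C = 1/(ωC) = 2119 Ω
Parallel: admittances add. Y = 1/R + jωC
Y = (0.001370 + j0.0004719) S
|Y| = 0.001449 S → |Z| = 1/|Y| = 690.2 Ω, ∠Z = −∠Y = -19.01°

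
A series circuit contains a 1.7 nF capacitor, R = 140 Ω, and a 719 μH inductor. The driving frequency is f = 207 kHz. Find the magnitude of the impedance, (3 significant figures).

503 Ω

ω = 2πf = 1.301e+06 rad/s
X_L = ωL = 935 Ω
X_C = 1/(ωC) = 452 Ω
Net reactance X = X_L − X_C = 483 Ω
Z = 140 + j483 Ω
|Z| = √(140² + 483²) = 503 Ω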